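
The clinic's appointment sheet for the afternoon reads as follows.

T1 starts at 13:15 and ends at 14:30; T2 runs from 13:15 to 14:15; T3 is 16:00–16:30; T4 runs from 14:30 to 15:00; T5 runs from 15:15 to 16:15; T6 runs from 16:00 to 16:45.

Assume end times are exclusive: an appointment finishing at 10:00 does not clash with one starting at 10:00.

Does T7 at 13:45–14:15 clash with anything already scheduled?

Yes — it overlaps T1, T2

T1: starts 13:15 before T7 ends 14:15, and ends 14:30 after T7 starts 13:45 → overlap.
T2: starts 13:15 before T7 ends 14:15, and ends 14:15 after T7 starts 13:45 → overlap.
T4: starts 14:30 at or after T7 ends 14:15 → clear.
T5: starts 15:15 at or after T7 ends 14:15 → clear.
T3: starts 16:00 at or after T7 ends 14:15 → clear.
T6: starts 16:00 at or after T7 ends 14:15 → clear.
T7 overlaps T1, T2.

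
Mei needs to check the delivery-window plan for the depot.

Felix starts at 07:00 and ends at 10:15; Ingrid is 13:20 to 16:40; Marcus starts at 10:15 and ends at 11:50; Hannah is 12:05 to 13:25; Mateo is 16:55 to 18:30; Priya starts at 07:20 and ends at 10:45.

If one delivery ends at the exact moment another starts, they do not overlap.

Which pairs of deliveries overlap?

Felix & Priya, Hannah & Ingrid, Marcus & Priya

Sorted by start: Felix, Priya, Marcus, Hannah, Ingrid, Mateo.
Priya starts before Felix ends → Felix and Priya overlap.
Marcus starts exactly when Felix ends (back-to-back, no overlap) — done with Felix.
Marcus starts before Priya ends → Priya and Marcus overlap.
Hannah starts after Priya ends — done with Priya.
Hannah starts after Marcus ends — done with Marcus.
Ingrid starts before Hannah ends → Hannah and Ingrid overlap.
Mateo starts after Hannah ends.
Mateo starts after Ingrid ends.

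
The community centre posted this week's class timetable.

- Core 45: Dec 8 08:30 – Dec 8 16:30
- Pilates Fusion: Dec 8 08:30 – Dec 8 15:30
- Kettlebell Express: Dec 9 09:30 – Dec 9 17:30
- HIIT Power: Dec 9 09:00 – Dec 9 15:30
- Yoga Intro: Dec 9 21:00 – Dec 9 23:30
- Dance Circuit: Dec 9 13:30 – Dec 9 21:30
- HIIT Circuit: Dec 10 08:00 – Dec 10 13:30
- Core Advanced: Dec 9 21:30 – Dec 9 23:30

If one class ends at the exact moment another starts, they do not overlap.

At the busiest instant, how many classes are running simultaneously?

Sweep the timeline, counting +1 at each start and −1 at each end (ends before starts at a tie):
Dec 8 08:30 start Core 45 → 1
Dec 8 08:30 start Pilates Fusion → 2
Dec 8 15:30 end Pilates Fusion → 1
Dec 8 16:30 end Core 45 → 0
Dec 9 09:00 start HIIT Power → 1
Dec 9 09:30 start Kettlebell Express → 2
Dec 9 13:30 start Dance Circuit → 3
Dec 9 15:30 end HIIT Power → 2
Dec 9 17:30 end Kettlebell Express → 1
Dec 9 21:00 start Yoga Intro → 2
Dec 9 21:30 end Dance Circuit → 1
Dec 9 21:30 start Core Advanced → 2
Dec 9 23:30 end Core Advanced → 1
Dec 9 23:30 end Yoga Intro → 0
Dec 10 08:00 start HIIT Circuit → 1
Dec 10 13:30 end HIIT Circuit → 0
Peak is 3, at Dec 9 13:30 (Dance Circuit, HIIT Power, Kettlebell Express).

3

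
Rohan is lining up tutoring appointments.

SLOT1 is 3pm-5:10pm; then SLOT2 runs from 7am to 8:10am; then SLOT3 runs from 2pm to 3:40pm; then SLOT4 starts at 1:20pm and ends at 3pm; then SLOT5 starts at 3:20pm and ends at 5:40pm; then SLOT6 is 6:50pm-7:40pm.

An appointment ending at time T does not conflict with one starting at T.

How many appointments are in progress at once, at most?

3

Sort all start/end points and keep a running count:
7am start SLOT2 → 1
8:10am end SLOT2 → 0
1:20pm start SLOT4 → 1
2pm start SLOT3 → 2
3pm end SLOT4 → 1
3pm start SLOT1 → 2
3:20pm start SLOT5 → 3
3:40pm end SLOT3 → 2
5:10pm end SLOT1 → 1
5:40pm end SLOT5 → 0
6:50pm start SLOT6 → 1
7:40pm end SLOT6 → 0
Peak is 3, at 3:20pm (SLOT1, SLOT3, SLOT5).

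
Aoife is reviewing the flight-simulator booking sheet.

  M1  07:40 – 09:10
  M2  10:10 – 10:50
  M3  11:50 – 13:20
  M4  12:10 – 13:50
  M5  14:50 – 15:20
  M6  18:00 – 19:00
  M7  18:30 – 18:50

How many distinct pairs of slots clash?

2

Sorted by start: M1, M2, M3, M4, M5, M6, M7.
M2 starts after M1 ends, so nothing later overlaps M1 either.
M3 starts after M2 ends, so nothing later overlaps M2 either.
M4 starts before M3 ends → M3 and M4 overlap.
M5 starts after M3 ends, so nothing later overlaps M3 either.
M5 starts after M4 ends, so nothing later overlaps M4 either.
M6 starts after M5 ends, so nothing later overlaps M5 either.
M7 starts before M6 ends → M6 and M7 overlap.
Overlapping pairs: M3 & M4, M6 & M7 — 2 in total.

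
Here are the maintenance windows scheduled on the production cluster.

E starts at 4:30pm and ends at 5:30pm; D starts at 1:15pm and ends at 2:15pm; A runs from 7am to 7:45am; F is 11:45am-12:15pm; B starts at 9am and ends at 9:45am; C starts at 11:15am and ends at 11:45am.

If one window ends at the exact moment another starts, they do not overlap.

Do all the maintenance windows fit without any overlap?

Sorted by start: A, B, C, F, D, E.
B starts after A ends, so A has no further overlaps.
C starts after B ends, so B has no further overlaps.
F starts exactly when C ends (back-to-back, no overlap), so C has no further overlaps.
D starts after F ends, so F has no further overlaps.
E starts after D ends.
Every pair is clear; the schedule has no overlaps.

Yes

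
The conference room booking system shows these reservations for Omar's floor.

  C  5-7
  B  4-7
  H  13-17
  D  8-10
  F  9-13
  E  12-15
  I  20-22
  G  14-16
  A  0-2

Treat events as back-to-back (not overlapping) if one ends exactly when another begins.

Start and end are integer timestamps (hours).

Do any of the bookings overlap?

Sorted by start: A, B, C, D, F, E, H, G, I.
B starts after A ends — done with A.
C starts before B ends → B and C overlap.
That's a conflict, so the schedule is not conflict-free.

Yes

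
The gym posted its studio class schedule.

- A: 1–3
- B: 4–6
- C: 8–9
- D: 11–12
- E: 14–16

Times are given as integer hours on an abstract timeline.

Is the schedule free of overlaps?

Yes

Sorted by start: A, B, C, D, E.
B starts after A ends; A is clear from here.
C starts after B ends; B is clear from here.
D starts after C ends; C is clear from here.
E starts after D ends.
Every pair is clear; the schedule has no overlaps.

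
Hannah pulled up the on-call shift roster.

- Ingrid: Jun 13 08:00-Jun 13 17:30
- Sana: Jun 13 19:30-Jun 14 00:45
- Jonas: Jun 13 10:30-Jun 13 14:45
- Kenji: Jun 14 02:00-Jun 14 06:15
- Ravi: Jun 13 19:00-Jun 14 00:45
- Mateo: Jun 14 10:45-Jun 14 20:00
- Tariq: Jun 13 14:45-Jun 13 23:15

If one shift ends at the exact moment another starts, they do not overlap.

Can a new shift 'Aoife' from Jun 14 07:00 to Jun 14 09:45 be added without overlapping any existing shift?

Yes — the slot is free

Ingrid: ends Jun 13 17:30 at or before Aoife starts Jun 14 07:00 → clear.
Jonas: ends Jun 13 14:45 at or before Aoife starts Jun 14 07:00 → clear.
Tariq: ends Jun 13 23:15 at or before Aoife starts Jun 14 07:00 → clear.
Ravi: ends Jun 14 00:45 at or before Aoife starts Jun 14 07:00 → clear.
Sana: ends Jun 14 00:45 at or before Aoife starts Jun 14 07:00 → clear.
Kenji: ends Jun 14 06:15 at or before Aoife starts Jun 14 07:00 → clear.
Mateo: starts Jun 14 10:45 at or after Aoife ends Jun 14 09:45 → clear.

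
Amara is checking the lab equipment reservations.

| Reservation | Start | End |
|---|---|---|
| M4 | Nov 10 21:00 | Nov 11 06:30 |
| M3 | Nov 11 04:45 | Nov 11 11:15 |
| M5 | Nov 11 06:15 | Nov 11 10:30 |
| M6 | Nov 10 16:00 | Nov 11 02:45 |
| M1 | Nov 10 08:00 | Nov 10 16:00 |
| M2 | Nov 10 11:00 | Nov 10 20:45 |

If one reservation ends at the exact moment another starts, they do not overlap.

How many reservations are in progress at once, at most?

Sweep the timeline, counting +1 at each start and −1 at each end (ends before starts at a tie):
Nov 10 08:00 start M1 → 1
Nov 10 11:00 start M2 → 2
Nov 10 16:00 end M1 → 1
Nov 10 16:00 start M6 → 2
Nov 10 20:45 end M2 → 1
Nov 10 21:00 start M4 → 2
Nov 11 02:45 end M6 → 1
Nov 11 04:45 start M3 → 2
Nov 11 06:15 start M5 → 3
Nov 11 06:30 end M4 → 2
Nov 11 10:30 end M5 → 1
Nov 11 11:15 end M3 → 0
Peak is 3, at Nov 11 06:15 (M3, M4, M5).

3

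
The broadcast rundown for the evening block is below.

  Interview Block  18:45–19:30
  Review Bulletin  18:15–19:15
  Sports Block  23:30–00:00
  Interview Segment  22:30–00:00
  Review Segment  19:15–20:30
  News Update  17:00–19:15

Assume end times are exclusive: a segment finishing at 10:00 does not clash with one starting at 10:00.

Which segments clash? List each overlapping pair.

Two intervals overlap when each starts before the other ends.
Sorted by start: News Update, Review Bulletin, Interview Block, Review Segment, Interview Segment, Sports Block.
Review Bulletin starts before News Update ends → News Update and Review Bulletin overlap.
Interview Block starts before News Update ends → News Update and Interview Block overlap.
Review Segment starts exactly when News Update ends (back-to-back, no overlap) — done with News Update.
Interview Block starts before Review Bulletin ends → Review Bulletin and Interview Block overlap.
Review Segment starts exactly when Review Bulletin ends (back-to-back, no overlap) — done with Review Bulletin.
Review Segment starts before Interview Block ends → Interview Block and Review Segment overlap.
Interview Segment starts after Interview Block ends — done with Interview Block.
Interview Segment starts after Review Segment ends — done with Review Segment.
Sports Block starts before Interview Segment ends → Interview Segment and Sports Block overlap.

Interview Block & News Update, Interview Block & Review Bulletin, Interview Block & Review Segment, Interview Segment & Sports Block, News Update & Review Bulletin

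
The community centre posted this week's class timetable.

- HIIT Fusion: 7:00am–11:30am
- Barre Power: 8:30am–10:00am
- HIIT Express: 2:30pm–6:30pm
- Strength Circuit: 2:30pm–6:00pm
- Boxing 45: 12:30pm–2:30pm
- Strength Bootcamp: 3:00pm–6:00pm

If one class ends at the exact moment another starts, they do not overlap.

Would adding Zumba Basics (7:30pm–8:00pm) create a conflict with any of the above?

No — it doesn't clash with anything

HIIT Fusion: ends 11:30am at or before Zumba Basics starts 7:30pm → clear.
Barre Power: ends 10:00am at or before Zumba Basics starts 7:30pm → clear.
Boxing 45: ends 2:30pm at or before Zumba Basics starts 7:30pm → clear.
HIIT Express: ends 6:30pm at or before Zumba Basics starts 7:30pm → clear.
Strength Circuit: ends 6:00pm at or before Zumba Basics starts 7:30pm → clear.
Strength Bootcamp: ends 6:00pm at or before Zumba Basics starts 7:30pm → clear.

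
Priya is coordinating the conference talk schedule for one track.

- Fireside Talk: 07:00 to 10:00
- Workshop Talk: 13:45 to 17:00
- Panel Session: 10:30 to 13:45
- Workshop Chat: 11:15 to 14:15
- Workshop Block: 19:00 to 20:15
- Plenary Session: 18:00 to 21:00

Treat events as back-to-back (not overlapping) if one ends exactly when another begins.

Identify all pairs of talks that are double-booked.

Sorted by start: Fireside Talk, Panel Session, Workshop Chat, Workshop Talk, Plenary Session, Workshop Block.
Panel Session starts after Fireside Talk ends, so Fireside Talk has no further overlaps.
Workshop Chat starts before Panel Session ends → Panel Session and Workshop Chat overlap.
Workshop Talk starts exactly when Panel Session ends (back-to-back, no overlap), so Panel Session has no further overlaps.
Workshop Talk starts before Workshop Chat ends → Workshop Chat and Workshop Talk overlap.
Plenary Session starts after Workshop Chat ends, so Workshop Chat has no further overlaps.
Plenary Session starts after Workshop Talk ends, so Workshop Talk has no further overlaps.
Workshop Block starts before Plenary Session ends → Plenary Session and Workshop Block overlap.

Panel Session & Workshop Chat, Plenary Session & Workshop Block, Workshop Chat & Workshop Talk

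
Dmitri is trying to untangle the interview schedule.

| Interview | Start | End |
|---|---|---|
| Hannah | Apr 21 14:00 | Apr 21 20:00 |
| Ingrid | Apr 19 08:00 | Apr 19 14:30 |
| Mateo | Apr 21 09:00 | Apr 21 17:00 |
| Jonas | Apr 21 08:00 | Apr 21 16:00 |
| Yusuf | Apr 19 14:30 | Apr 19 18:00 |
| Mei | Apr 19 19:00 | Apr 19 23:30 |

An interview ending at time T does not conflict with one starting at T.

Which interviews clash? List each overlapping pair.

Check each pair: they overlap iff neither finishes before the other starts.
Sorted by start: Ingrid, Yusuf, Mei, Jonas, Mateo, Hannah.
Yusuf starts exactly when Ingrid ends (back-to-back, no overlap); Ingrid is clear from here.
Mei starts after Yusuf ends; Yusuf is clear from here.
Jonas starts after Mei ends; Mei is clear from here.
Mateo starts before Jonas ends → Jonas and Mateo overlap.
Hannah starts before Jonas ends → Jonas and Hannah overlap.
Hannah starts before Mateo ends → Mateo and Hannah overlap.

Hannah & Jonas, Hannah & Mateo, Jonas & Mateo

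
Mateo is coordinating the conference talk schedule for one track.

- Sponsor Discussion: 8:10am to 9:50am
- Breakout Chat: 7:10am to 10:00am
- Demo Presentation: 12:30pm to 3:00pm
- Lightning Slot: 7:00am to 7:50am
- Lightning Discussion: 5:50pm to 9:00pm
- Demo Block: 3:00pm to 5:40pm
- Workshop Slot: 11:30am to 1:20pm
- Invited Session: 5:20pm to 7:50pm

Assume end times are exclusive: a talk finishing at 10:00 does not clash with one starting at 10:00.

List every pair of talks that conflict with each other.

Sorted by start: Lightning Slot, Breakout Chat, Sponsor Discussion, Workshop Slot, Demo Presentation, Demo Block, Invited Session, Lightning Discussion.
Breakout Chat starts before Lightning Slot ends → Lightning Slot and Breakout Chat overlap.
Sponsor Discussion starts after Lightning Slot ends; Lightning Slot is clear from here.
Sponsor Discussion starts before Breakout Chat ends → Breakout Chat and Sponsor Discussion overlap.
Workshop Slot starts after Breakout Chat ends; Breakout Chat is clear from here.
Workshop Slot starts after Sponsor Discussion ends; Sponsor Discussion is clear from here.
Demo Presentation starts before Workshop Slot ends → Workshop Slot and Demo Presentation overlap.
Demo Block starts after Workshop Slot ends; Workshop Slot is clear from here.
Demo Block starts exactly when Demo Presentation ends (back-to-back, no overlap); Demo Presentation is clear from here.
Invited Session starts before Demo Block ends → Demo Block and Invited Session overlap.
Lightning Discussion starts after Demo Block ends.
Lightning Discussion starts before Invited Session ends → Invited Session and Lightning Discussion overlap.

Breakout Chat & Lightning Slot, Breakout Chat & Sponsor Discussion, Demo Block & Invited Session, Demo Presentation & Workshop Slot, Invited Session & Lightning Discussion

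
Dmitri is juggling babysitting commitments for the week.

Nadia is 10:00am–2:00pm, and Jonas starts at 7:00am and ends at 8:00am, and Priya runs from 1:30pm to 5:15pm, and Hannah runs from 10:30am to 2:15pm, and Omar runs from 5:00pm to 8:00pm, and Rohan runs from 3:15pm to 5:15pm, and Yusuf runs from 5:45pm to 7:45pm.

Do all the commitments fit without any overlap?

Sorted by start: Jonas, Nadia, Hannah, Priya, Rohan, Omar, Yusuf.
Nadia starts after Jonas ends, so Jonas has no further overlaps.
Hannah starts before Nadia ends → Nadia and Hannah overlap.
That's a conflict, so the schedule is not conflict-free.

No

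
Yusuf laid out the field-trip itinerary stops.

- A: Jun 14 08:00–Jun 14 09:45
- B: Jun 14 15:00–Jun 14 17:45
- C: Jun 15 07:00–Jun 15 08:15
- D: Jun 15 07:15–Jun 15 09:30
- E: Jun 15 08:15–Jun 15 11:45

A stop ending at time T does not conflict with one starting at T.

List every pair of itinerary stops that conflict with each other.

Sorted by start: A, B, C, D, E.
B starts after A ends — done with A.
C starts after B ends — done with B.
D starts before C ends → C and D overlap.
E starts exactly when C ends (back-to-back, no overlap).
E starts before D ends → D and E overlap.

C & D, D & E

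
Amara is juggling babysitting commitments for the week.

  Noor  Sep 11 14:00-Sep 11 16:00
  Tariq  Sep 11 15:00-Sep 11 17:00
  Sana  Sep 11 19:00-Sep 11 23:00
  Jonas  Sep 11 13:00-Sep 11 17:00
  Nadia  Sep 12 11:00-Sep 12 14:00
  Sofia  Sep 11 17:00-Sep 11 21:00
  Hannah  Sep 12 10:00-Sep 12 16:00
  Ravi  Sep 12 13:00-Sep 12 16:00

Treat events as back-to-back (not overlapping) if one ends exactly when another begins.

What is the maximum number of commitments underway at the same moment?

3

Sweep the timeline, counting +1 at each start and −1 at each end (ends before starts at a tie):
Sep 11 13:00 start Jonas → 1
Sep 11 14:00 start Noor → 2
Sep 11 15:00 start Tariq → 3
Sep 11 16:00 end Noor → 2
Sep 11 17:00 end Jonas → 1
Sep 11 17:00 end Tariq → 0
Sep 11 17:00 start Sofia → 1
Sep 11 19:00 start Sana → 2
Sep 11 21:00 end Sofia → 1
Sep 11 23:00 end Sana → 0
Sep 12 10:00 start Hannah → 1
Sep 12 11:00 start Nadia → 2
Sep 12 13:00 start Ravi → 3
Sep 12 14:00 end Nadia → 2
Sep 12 16:00 end Hannah → 1
Sep 12 16:00 end Ravi → 0
Peak is 3, at Sep 11 15:00 (Jonas, Noor, Tariq).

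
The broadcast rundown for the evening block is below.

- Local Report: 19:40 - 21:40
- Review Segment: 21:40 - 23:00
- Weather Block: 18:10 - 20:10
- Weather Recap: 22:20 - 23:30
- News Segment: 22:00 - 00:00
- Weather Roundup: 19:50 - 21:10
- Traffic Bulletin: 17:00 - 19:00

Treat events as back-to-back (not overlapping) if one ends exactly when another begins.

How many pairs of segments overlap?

7

Sorted by start: Traffic Bulletin, Weather Block, Local Report, Weather Roundup, Review Segment, News Segment, Weather Recap.
Weather Block starts before Traffic Bulletin ends → Traffic Bulletin and Weather Block overlap.
Local Report starts after Traffic Bulletin ends — done with Traffic Bulletin.
Local Report starts before Weather Block ends → Weather Block and Local Report overlap.
Weather Roundup starts before Weather Block ends → Weather Block and Weather Roundup overlap.
Review Segment starts after Weather Block ends — done with Weather Block.
Weather Roundup starts before Local Report ends → Local Report and Weather Roundup overlap.
Review Segment starts exactly when Local Report ends (back-to-back, no overlap) — done with Local Report.
Review Segment starts after Weather Roundup ends — done with Weather Roundup.
News Segment starts before Review Segment ends → Review Segment and News Segment overlap.
Weather Recap starts before Review Segment ends → Review Segment and Weather Recap overlap.
Weather Recap starts before News Segment ends → News Segment and Weather Recap overlap.
Overlapping pairs: Local Report & Weather Block, Local Report & Weather Roundup, News Segment & Review Segment, News Segment & Weather Recap, Review Segment & Weather Recap, Traffic Bulletin & Weather Block, Weather Block & Weather Roundup — 7 in total.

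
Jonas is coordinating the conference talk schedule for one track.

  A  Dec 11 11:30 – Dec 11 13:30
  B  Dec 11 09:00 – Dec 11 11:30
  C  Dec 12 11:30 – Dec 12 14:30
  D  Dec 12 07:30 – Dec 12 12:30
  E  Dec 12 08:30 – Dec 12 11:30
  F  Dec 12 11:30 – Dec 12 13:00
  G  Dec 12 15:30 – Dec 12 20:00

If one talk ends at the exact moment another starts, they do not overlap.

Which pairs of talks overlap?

C & D, C & F, D & E, D & F

Sorted by start: B, A, D, E, C, F, G.
A starts exactly when B ends (back-to-back, no overlap), so B has no further overlaps.
D starts after A ends, so A has no further overlaps.
E starts before D ends → D and E overlap.
C starts before D ends → D and C overlap.
F starts before D ends → D and F overlap.
G starts after D ends.
C starts exactly when E ends (back-to-back, no overlap), so E has no further overlaps.
F starts before C ends → C and F overlap.
G starts after C ends.
G starts after F ends.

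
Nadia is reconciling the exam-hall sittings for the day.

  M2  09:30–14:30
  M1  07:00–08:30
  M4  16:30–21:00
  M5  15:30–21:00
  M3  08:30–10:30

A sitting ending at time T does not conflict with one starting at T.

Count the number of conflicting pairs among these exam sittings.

Sorted by start: M1, M3, M2, M5, M4.
M3 starts exactly when M1 ends (back-to-back, no overlap); M1 is clear from here.
M2 starts before M3 ends → M3 and M2 overlap.
M5 starts after M3 ends; M3 is clear from here.
M5 starts after M2 ends; M2 is clear from here.
M4 starts before M5 ends → M5 and M4 overlap.
Overlapping pairs: M2 & M3, M4 & M5 — 2 in total.

2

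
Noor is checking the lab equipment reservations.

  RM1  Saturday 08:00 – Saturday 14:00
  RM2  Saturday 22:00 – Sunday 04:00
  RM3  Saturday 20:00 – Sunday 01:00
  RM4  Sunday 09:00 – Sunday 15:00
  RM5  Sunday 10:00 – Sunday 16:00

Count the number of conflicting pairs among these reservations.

2

Sorted by start: RM1, RM3, RM2, RM4, RM5.
RM3 starts after RM1 ends, so RM1 has no further overlaps.
RM2 starts before RM3 ends → RM3 and RM2 overlap.
RM4 starts after RM3 ends, so RM3 has no further overlaps.
RM4 starts after RM2 ends, so RM2 has no further overlaps.
RM5 starts before RM4 ends → RM4 and RM5 overlap.
Overlapping pairs: RM2 & RM3, RM4 & RM5 — 2 in total.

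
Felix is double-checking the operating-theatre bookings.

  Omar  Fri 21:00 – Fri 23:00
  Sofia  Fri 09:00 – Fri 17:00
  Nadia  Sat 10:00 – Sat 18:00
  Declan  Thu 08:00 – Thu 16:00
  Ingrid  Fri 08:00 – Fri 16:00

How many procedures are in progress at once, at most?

2

Sweep the timeline, counting +1 at each start and −1 at each end (ends before starts at a tie):
Thu 08:00 start Declan → 1
Thu 16:00 end Declan → 0
Fri 08:00 start Ingrid → 1
Fri 09:00 start Sofia → 2
Fri 16:00 end Ingrid → 1
Fri 17:00 end Sofia → 0
Fri 21:00 start Omar → 1
Fri 23:00 end Omar → 0
Sat 10:00 start Nadia → 1
Sat 18:00 end Nadia → 0
Peak is 2, at Fri 09:00 (Ingrid, Sofia).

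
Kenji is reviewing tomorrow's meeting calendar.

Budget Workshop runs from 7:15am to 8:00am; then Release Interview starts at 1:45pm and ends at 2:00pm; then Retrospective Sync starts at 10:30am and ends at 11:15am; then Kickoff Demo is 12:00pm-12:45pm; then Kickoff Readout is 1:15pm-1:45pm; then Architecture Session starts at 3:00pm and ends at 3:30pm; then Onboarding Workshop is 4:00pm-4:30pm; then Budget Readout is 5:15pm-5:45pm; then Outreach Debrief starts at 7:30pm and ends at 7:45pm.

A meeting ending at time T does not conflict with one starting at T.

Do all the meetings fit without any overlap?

Yes

Sorted by start: Budget Workshop, Retrospective Sync, Kickoff Demo, Kickoff Readout, Release Interview, Architecture Session, Onboarding Workshop, Budget Readout, Outreach Debrief.
Retrospective Sync starts after Budget Workshop ends, so Budget Workshop has no further overlaps.
Kickoff Demo starts after Retrospective Sync ends, so Retrospective Sync has no further overlaps.
Kickoff Readout starts after Kickoff Demo ends, so Kickoff Demo has no further overlaps.
Release Interview starts exactly when Kickoff Readout ends (back-to-back, no overlap), so Kickoff Readout has no further overlaps.
Architecture Session starts after Release Interview ends, so Release Interview has no further overlaps.
Onboarding Workshop starts after Architecture Session ends, so Architecture Session has no further overlaps.
Budget Readout starts after Onboarding Workshop ends, so Onboarding Workshop has no further overlaps.
Outreach Debrief starts after Budget Readout ends.
Every pair is clear; the schedule has no overlaps.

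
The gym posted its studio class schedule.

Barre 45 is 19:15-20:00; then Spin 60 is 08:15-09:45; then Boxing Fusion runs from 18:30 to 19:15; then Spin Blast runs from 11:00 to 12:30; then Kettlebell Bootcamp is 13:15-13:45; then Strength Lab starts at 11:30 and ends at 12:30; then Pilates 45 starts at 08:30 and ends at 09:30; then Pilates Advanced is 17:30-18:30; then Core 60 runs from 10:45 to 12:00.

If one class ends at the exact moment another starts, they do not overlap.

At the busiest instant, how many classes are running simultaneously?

Sort all start/end points and keep a running count:
08:15 start Spin 60 → 1
08:30 start Pilates 45 → 2
09:30 end Pilates 45 → 1
09:45 end Spin 60 → 0
10:45 start Core 60 → 1
11:00 start Spin Blast → 2
11:30 start Strength Lab → 3
12:00 end Core 60 → 2
12:30 end Spin Blast → 1
12:30 end Strength Lab → 0
13:15 start Kettlebell Bootcamp → 1
13:45 end Kettlebell Bootcamp → 0
17:30 start Pilates Advanced → 1
18:30 end Pilates Advanced → 0
18:30 start Boxing Fusion → 1
19:15 end Boxing Fusion → 0
19:15 start Barre 45 → 1
20:00 end Barre 45 → 0
Peak is 3, at 11:30 (Core 60, Spin Blast, Strength Lab).

3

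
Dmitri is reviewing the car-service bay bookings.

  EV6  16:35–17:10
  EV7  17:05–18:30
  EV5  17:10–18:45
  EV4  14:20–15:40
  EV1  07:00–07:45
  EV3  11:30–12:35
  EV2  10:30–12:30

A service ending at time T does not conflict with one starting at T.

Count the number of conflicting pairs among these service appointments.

3

Sorted by start: EV1, EV2, EV3, EV4, EV6, EV7, EV5.
EV2 starts after EV1 ends — done with EV1.
EV3 starts before EV2 ends → EV2 and EV3 overlap.
EV4 starts after EV2 ends — done with EV2.
EV4 starts after EV3 ends — done with EV3.
EV6 starts after EV4 ends — done with EV4.
EV7 starts before EV6 ends → EV6 and EV7 overlap.
EV5 starts exactly when EV6 ends (back-to-back, no overlap).
EV5 starts before EV7 ends → EV7 and EV5 overlap.
Overlapping pairs: EV2 & EV3, EV5 & EV7, EV6 & EV7 — 3 in total.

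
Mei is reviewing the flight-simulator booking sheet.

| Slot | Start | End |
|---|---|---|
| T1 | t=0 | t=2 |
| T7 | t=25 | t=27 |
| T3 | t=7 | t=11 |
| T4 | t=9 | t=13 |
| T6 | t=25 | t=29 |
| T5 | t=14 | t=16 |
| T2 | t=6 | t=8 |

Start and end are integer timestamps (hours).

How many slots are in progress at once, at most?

Walk through starts and ends in time order (an end at T is processed before a start at T):
t=0 start T1 → 1
t=2 end T1 → 0
t=6 start T2 → 1
t=7 start T3 → 2
t=8 end T2 → 1
t=9 start T4 → 2
t=11 end T3 → 1
t=13 end T4 → 0
t=14 start T5 → 1
t=16 end T5 → 0
t=25 start T6 → 1
t=25 start T7 → 2
t=27 end T7 → 1
t=29 end T6 → 0
Peak is 2, at t=7 (T2, T3).

2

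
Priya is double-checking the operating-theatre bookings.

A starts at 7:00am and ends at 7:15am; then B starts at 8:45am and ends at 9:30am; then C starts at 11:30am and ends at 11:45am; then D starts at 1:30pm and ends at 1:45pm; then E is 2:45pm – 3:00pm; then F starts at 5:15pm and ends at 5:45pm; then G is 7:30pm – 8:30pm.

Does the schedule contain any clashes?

Two intervals overlap when each starts before the other ends.
Sorted by start: A, B, C, D, E, F, G.
B starts after A ends, so A has no further overlaps.
C starts after B ends, so B has no further overlaps.
D starts after C ends, so C has no further overlaps.
E starts after D ends, so D has no further overlaps.
F starts after E ends, so E has no further overlaps.
G starts after F ends.
Every pair is clear; the schedule has no overlaps.

No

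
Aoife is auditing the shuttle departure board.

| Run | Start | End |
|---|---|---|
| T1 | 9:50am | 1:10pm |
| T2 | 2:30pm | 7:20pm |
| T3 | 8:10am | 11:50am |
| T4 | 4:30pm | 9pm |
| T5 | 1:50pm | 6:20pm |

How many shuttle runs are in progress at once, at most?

3

Sort all start/end points and keep a running count:
8:10am start T3 → 1
9:50am start T1 → 2
11:50am end T3 → 1
1:10pm end T1 → 0
1:50pm start T5 → 1
2:30pm start T2 → 2
4:30pm start T4 → 3
6:20pm end T5 → 2
7:20pm end T2 → 1
9pm end T4 → 0
Peak is 3, at 4:30pm (T2, T4, T5).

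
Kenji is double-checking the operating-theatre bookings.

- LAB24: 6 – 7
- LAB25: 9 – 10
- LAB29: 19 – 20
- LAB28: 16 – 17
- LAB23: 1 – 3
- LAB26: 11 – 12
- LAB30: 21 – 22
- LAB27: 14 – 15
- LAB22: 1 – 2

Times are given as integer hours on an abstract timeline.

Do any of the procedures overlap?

Two intervals overlap when each starts before the other ends.
Sorted by start: LAB22, LAB23, LAB24, LAB25, LAB26, LAB27, LAB28, LAB29, LAB30.
LAB23 starts before LAB22 ends → LAB22 and LAB23 overlap.
That's a conflict, so the schedule is not conflict-free.

Yes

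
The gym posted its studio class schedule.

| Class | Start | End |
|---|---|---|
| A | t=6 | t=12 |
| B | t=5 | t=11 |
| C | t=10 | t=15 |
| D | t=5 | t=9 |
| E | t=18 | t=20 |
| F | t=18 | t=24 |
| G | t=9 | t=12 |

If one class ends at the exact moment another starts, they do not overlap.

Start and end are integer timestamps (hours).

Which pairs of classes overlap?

A & B, A & C, A & D, A & G, B & C, B & D, B & G, C & G, E & F

Sorted by start: B, D, A, G, C, E, F.
D starts before B ends → B and D overlap.
A starts before B ends → B and A overlap.
G starts before B ends → B and G overlap.
C starts before B ends → B and C overlap.
E starts after B ends — done with B.
A starts before D ends → D and A overlap.
G starts exactly when D ends (back-to-back, no overlap) — done with D.
G starts before A ends → A and G overlap.
C starts before A ends → A and C overlap.
E starts after A ends — done with A.
C starts before G ends → G and C overlap.
E starts after G ends — done with G.
E starts after C ends — done with C.
F starts before E ends → E and F overlap.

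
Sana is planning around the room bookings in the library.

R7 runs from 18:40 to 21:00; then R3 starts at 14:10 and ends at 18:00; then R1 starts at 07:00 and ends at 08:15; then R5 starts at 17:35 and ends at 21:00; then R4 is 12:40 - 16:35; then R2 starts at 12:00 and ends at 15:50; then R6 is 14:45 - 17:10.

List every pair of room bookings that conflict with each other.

R2 & R3, R2 & R4, R2 & R6, R3 & R4, R3 & R5, R3 & R6, R4 & R6, R5 & R7

Check each pair: they overlap iff neither finishes before the other starts.
Sorted by start: R1, R2, R4, R3, R6, R5, R7.
R2 starts after R1 ends, so nothing later overlaps R1 either.
R4 starts before R2 ends → R2 and R4 overlap.
R3 starts before R2 ends → R2 and R3 overlap.
R6 starts before R2 ends → R2 and R6 overlap.
R5 starts after R2 ends, so nothing later overlaps R2 either.
R3 starts before R4 ends → R4 and R3 overlap.
R6 starts before R4 ends → R4 and R6 overlap.
R5 starts after R4 ends, so nothing later overlaps R4 either.
R6 starts before R3 ends → R3 and R6 overlap.
R5 starts before R3 ends → R3 and R5 overlap.
R7 starts after R3 ends.
R5 starts after R6 ends, so nothing later overlaps R6 either.
R7 starts before R5 ends → R5 and R7 overlap.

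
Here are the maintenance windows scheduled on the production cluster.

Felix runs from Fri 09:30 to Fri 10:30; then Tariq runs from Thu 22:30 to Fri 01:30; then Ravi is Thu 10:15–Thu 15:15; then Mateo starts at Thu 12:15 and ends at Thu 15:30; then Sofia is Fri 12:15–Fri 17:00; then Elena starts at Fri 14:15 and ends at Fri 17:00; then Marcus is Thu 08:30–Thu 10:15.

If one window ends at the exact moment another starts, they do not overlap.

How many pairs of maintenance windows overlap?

Check each pair: they overlap iff neither finishes before the other starts.
Sorted by start: Marcus, Ravi, Mateo, Tariq, Felix, Sofia, Elena.
Ravi starts exactly when Marcus ends (back-to-back, no overlap); Marcus is clear from here.
Mateo starts before Ravi ends → Ravi and Mateo overlap.
Tariq starts after Ravi ends; Ravi is clear from here.
Tariq starts after Mateo ends; Mateo is clear from here.
Felix starts after Tariq ends; Tariq is clear from here.
Sofia starts after Felix ends; Felix is clear from here.
Elena starts before Sofia ends → Sofia and Elena overlap.
Overlapping pairs: Elena & Sofia, Mateo & Ravi — 2 in total.

2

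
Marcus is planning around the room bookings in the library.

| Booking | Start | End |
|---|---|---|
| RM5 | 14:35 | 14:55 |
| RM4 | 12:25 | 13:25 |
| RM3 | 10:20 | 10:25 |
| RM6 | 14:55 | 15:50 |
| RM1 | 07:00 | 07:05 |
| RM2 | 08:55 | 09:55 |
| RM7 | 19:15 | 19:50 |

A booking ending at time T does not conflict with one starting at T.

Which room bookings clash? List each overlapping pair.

Sorted by start: RM1, RM2, RM3, RM4, RM5, RM6, RM7.
RM2 starts after RM1 ends — done with RM1.
RM3 starts after RM2 ends — done with RM2.
RM4 starts after RM3 ends — done with RM3.
RM5 starts after RM4 ends — done with RM4.
RM6 starts exactly when RM5 ends (back-to-back, no overlap) — done with RM5.
RM7 starts after RM6 ends.

no conflicts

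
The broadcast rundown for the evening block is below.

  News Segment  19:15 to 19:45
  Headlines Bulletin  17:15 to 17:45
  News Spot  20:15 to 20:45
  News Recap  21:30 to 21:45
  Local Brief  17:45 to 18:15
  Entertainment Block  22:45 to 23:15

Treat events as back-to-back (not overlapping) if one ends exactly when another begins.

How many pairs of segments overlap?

Sorted by start: Headlines Bulletin, Local Brief, News Segment, News Spot, News Recap, Entertainment Block.
Local Brief starts exactly when Headlines Bulletin ends (back-to-back, no overlap) — done with Headlines Bulletin.
News Segment starts after Local Brief ends — done with Local Brief.
News Spot starts after News Segment ends — done with News Segment.
News Recap starts after News Spot ends — done with News Spot.
Entertainment Block starts after News Recap ends.
No pair overlaps.

0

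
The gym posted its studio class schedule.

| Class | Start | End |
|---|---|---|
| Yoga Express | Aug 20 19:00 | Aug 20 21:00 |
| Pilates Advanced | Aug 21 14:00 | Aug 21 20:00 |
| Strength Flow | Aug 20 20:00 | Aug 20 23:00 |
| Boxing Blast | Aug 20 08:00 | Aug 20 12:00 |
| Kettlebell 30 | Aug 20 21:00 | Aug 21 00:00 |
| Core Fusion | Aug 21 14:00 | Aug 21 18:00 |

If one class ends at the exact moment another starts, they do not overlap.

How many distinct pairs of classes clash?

3

Two intervals overlap when each starts before the other ends.
Sorted by start: Boxing Blast, Yoga Express, Strength Flow, Kettlebell 30, Core Fusion, Pilates Advanced.
Yoga Express starts after Boxing Blast ends — done with Boxing Blast.
Strength Flow starts before Yoga Express ends → Yoga Express and Strength Flow overlap.
Kettlebell 30 starts exactly when Yoga Express ends (back-to-back, no overlap) — done with Yoga Express.
Kettlebell 30 starts before Strength Flow ends → Strength Flow and Kettlebell 30 overlap.
Core Fusion starts after Strength Flow ends — done with Strength Flow.
Core Fusion starts after Kettlebell 30 ends — done with Kettlebell 30.
Pilates Advanced starts before Core Fusion ends → Core Fusion and Pilates Advanced overlap.
Overlapping pairs: Core Fusion & Pilates Advanced, Kettlebell 30 & Strength Flow, Strength Flow & Yoga Express — 3 in total.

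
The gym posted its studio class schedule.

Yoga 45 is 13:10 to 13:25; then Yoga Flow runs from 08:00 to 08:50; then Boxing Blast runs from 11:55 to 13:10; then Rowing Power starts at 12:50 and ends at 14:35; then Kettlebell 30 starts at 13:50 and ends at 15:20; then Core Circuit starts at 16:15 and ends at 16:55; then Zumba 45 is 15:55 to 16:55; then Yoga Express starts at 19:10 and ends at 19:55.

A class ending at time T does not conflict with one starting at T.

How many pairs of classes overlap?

4

Check each pair: they overlap iff neither finishes before the other starts.
Sorted by start: Yoga Flow, Boxing Blast, Rowing Power, Yoga 45, Kettlebell 30, Zumba 45, Core Circuit, Yoga Express.
Boxing Blast starts after Yoga Flow ends, so nothing later overlaps Yoga Flow either.
Rowing Power starts before Boxing Blast ends → Boxing Blast and Rowing Power overlap.
Yoga 45 starts exactly when Boxing Blast ends (back-to-back, no overlap), so nothing later overlaps Boxing Blast either.
Yoga 45 starts before Rowing Power ends → Rowing Power and Yoga 45 overlap.
Kettlebell 30 starts before Rowing Power ends → Rowing Power and Kettlebell 30 overlap.
Zumba 45 starts after Rowing Power ends, so nothing later overlaps Rowing Power either.
Kettlebell 30 starts after Yoga 45 ends, so nothing later overlaps Yoga 45 either.
Zumba 45 starts after Kettlebell 30 ends, so nothing later overlaps Kettlebell 30 either.
Core Circuit starts before Zumba 45 ends → Zumba 45 and Core Circuit overlap.
Yoga Express starts after Zumba 45 ends.
Yoga Express starts after Core Circuit ends.
Overlapping pairs: Boxing Blast & Rowing Power, Core Circuit & Zumba 45, Kettlebell 30 & Rowing Power, Rowing Power & Yoga 45 — 4 in total.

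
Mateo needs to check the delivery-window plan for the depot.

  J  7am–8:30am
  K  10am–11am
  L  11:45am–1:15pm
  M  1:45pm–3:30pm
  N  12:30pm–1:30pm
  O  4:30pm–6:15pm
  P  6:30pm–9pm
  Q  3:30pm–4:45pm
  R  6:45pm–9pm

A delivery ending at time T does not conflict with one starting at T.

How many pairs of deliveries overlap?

Sorted by start: J, K, L, N, M, Q, O, P, R.
K starts after J ends; J is clear from here.
L starts after K ends; K is clear from here.
N starts before L ends → L and N overlap.
M starts after L ends; L is clear from here.
M starts after N ends; N is clear from here.
Q starts exactly when M ends (back-to-back, no overlap); M is clear from here.
O starts before Q ends → Q and O overlap.
P starts after Q ends; Q is clear from here.
P starts after O ends; O is clear from here.
R starts before P ends → P and R overlap.
Overlapping pairs: L & N, O & Q, P & R — 3 in total.

3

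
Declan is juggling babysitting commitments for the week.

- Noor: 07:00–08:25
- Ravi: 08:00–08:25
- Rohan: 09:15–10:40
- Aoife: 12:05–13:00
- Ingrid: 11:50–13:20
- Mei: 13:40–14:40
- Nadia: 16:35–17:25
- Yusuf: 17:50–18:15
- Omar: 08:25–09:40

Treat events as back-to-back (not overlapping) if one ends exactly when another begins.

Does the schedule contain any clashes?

Sorted by start: Noor, Ravi, Omar, Rohan, Ingrid, Aoife, Mei, Nadia, Yusuf.
Ravi starts before Noor ends → Noor and Ravi overlap.
That's a conflict, so the schedule is not conflict-free.

Yes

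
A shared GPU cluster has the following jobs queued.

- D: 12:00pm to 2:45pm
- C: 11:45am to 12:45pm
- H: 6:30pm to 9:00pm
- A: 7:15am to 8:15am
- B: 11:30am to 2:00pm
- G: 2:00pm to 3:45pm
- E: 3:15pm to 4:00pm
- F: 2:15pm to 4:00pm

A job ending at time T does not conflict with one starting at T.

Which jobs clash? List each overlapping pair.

Two intervals overlap when each starts before the other ends.
Sorted by start: A, B, C, D, G, F, E, H.
B starts after A ends, so nothing later overlaps A either.
C starts before B ends → B and C overlap.
D starts before B ends → B and D overlap.
G starts exactly when B ends (back-to-back, no overlap), so nothing later overlaps B either.
D starts before C ends → C and D overlap.
G starts after C ends, so nothing later overlaps C either.
G starts before D ends → D and G overlap.
F starts before D ends → D and F overlap.
E starts after D ends, so nothing later overlaps D either.
F starts before G ends → G and F overlap.
E starts before G ends → G and E overlap.
H starts after G ends.
E starts before F ends → F and E overlap.
H starts after F ends.
H starts after E ends.

B & C, B & D, C & D, D & F, D & G, E & F, E & G, F & G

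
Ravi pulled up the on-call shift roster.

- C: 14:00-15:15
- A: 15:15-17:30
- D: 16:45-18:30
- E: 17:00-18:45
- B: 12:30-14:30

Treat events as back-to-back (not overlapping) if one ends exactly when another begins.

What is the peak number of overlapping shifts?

Walk through starts and ends in time order (an end at T is processed before a start at T):
12:30 start B → 1
14:00 start C → 2
14:30 end B → 1
15:15 end C → 0
15:15 start A → 1
16:45 start D → 2
17:00 start E → 3
17:30 end A → 2
18:30 end D → 1
18:45 end E → 0
Peak is 3, at 17:00 (A, D, E).

3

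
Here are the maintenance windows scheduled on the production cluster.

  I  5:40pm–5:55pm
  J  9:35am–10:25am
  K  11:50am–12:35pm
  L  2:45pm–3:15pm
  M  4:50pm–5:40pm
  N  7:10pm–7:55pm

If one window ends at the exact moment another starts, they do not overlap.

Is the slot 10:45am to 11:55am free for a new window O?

J: ends 10:25am at or before O starts 10:45am → clear.
K: starts 11:50am before O ends 11:55am, and ends 12:35pm after O starts 10:45am → overlap.
L: starts 2:45pm at or after O ends 11:55am → clear.
M: starts 4:50pm at or after O ends 11:55am → clear.
I: starts 5:40pm at or after O ends 11:55am → clear.
N: starts 7:10pm at or after O ends 11:55am → clear.
O overlaps K.

No — it overlaps K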